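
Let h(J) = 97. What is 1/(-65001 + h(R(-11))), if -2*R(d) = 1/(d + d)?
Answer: -1/64904 ≈ -1.5407e-5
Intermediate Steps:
R(d) = -1/(4*d) (R(d) = -1/(2*(d + d)) = -1/(2*d)/2 = -1/(4*d))
1/(-65001 + h(R(-11))) = 1/(-65001 + 97) = 1/(-64904) = -1/64904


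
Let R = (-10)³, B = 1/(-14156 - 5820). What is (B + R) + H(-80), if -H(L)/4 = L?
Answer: -13583681/19976 ≈ -680.00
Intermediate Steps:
B = -1/19976 (B = 1/(-19976) = -1/19976 ≈ -5.0060e-5)
H(L) = -4*L
R = -1000
(B + R) + H(-80) = (-1/19976 - 1000) - 4*(-80) = -19976001/19976 + 320 = -13583681/19976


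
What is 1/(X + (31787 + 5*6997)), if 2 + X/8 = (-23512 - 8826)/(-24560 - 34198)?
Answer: 29379/1961353876 ≈ 1.4979e-5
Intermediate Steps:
X = -340712/29379 (X = -16 + 8*((-23512 - 8826)/(-24560 - 34198)) = -16 + 8*(-32338/(-58758)) = -16 + 8*(-32338*(-1/58758)) = -16 + 8*(16169/29379) = -16 + 129352/29379 = -340712/29379 ≈ -11.597)
1/(X + (31787 + 5*6997)) = 1/(-340712/29379 + (31787 + 5*6997)) = 1/(-340712/29379 + (31787 + 34985)) = 1/(-340712/29379 + 66772) = 1/(1961353876/29379) = 29379/1961353876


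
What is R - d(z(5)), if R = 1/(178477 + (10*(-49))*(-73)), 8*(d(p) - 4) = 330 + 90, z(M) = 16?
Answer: -24209909/428494 ≈ -56.500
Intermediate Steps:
d(p) = 113/2 (d(p) = 4 + (330 + 90)/8 = 4 + (1/8)*420 = 4 + 105/2 = 113/2)
R = 1/214247 (R = 1/(178477 - 490*(-73)) = 1/(178477 + 35770) = 1/214247 ≈ 4.6675e-6)
R - d(z(5)) = 1/214247 - 1*113/2 = 1/214247 - 113/2 = -24209909/428494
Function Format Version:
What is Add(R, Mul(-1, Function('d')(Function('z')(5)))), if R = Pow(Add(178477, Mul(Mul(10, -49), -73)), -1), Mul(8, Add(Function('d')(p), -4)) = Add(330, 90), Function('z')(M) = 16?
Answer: Rational(-24209909, 428494) ≈ -56.500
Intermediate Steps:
Function('d')(p) = Rational(113, 2) (Function('d')(p) = Add(4, Mul(Rational(1, 8), Add(330, 90))) = Add(4, Mul(Rational(1, 8), 420)) = Add(4, Rational(105, 2)) = Rational(113, 2))
R = Rational(1, 214247) (R = Pow(Add(178477, Mul(-490, -73)), -1) = Pow(Add(178477, 35770), -1) = Pow(214247, -1) = Rational(1, 214247) ≈ 4.6675e-6)
Add(R, Mul(-1, Function('d')(Function('z')(5)))) = Add(Rational(1, 214247), Mul(-1, Rational(113, 2))) = Add(Rational(1, 214247), Rational(-113, 2)) = Rational(-24209909, 428494)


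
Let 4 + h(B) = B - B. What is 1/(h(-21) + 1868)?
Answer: 1/1864 ≈ 0.00053648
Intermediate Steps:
h(B) = -4 (h(B) = -4 + (B - B) = -4 + 0 = -4)
1/(h(-21) + 1868) = 1/(-4 + 1868) = 1/1864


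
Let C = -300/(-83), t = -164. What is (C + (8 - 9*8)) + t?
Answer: -18624/83 ≈ -224.39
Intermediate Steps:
C = 300/83 (C = -300*(-1/83) = 300/83 ≈ 3.6145)
(C + (8 - 9*8)) + t = (300/83 + (8 - 9*8)) - 164 = (300/83 + (8 - 72)) - 164 = (300/83 - 64) - 164 = -5012/83 - 164 = -18624/83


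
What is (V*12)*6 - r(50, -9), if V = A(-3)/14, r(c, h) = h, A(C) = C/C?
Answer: 99/7 ≈ 14.143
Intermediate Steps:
A(C) = 1
V = 1/14 ≈ 0.071429
(V*12)*6 - r(50, -9) = ((1/14)*12)*6 - 1*(-9) = (6/7)*6 + 9 = 36/7 + 9 = 99/7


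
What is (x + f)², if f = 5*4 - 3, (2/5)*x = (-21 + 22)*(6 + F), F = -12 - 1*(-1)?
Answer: 81/4 ≈ 20.250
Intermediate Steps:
F = -11 (F = -12 + 1 = -11)
x = -25/2 (x = 5*((-21 + 22)*(6 - 11))/2 = 5*(1*(-5))/2 = (5/2)*(-5) = -25/2 ≈ -12.500)
f = 17 (f = 20 - 3 = 17)
(x + f)² = (-25/2 + 17)² = (9/2)² = 81/4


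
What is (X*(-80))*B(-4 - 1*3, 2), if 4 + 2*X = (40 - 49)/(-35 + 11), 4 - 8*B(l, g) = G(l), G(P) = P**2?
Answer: -6525/8 ≈ -815.63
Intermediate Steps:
B(l, g) = 1/2 - l**2/8
X = -29/16 (X = -2 + ((40 - 49)/(-35 + 11))/2 = -2 + (-9/(-24))/2 = -2 + (-9*(-1/24))/2 = -2 + (1/2)*(3/8) = -2 + 3/16 = -29/16 ≈ -1.8125)
(X*(-80))*B(-4 - 1*3, 2) = (-29/16*(-80))*(1/2 - (-4 - 1*3)**2/8) = 145*(1/2 - (-4 - 3)**2/8) = 145*(1/2 - 1/8*(-7)**2) = 145*(1/2 - 1/8*49) = 145*(1/2 - 49/8) = 145*(-45/8) = -6525/8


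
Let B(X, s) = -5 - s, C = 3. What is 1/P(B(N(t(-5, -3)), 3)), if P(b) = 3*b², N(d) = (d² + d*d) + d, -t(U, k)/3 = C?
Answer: 1/192 ≈ 0.0052083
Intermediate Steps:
t(U, k) = -9 (t(U, k) = -3*3 = -9)
N(d) = d + 2*d² (N(d) = (d² + d²) + d = 2*d² + d = d + 2*d²)
1/P(B(N(t(-5, -3)), 3)) = 1/(3*(-5 - 1*3)²) = 1/(3*(-5 - 3)²) = 1/(3*(-8)²) = 1/(3*64) = 1/192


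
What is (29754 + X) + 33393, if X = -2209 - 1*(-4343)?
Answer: 65281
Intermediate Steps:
X = 2134 (X = -2209 + 4343 = 2134)
(29754 + X) + 33393 = (29754 + 2134) + 33393 = 31888 + 33393 = 65281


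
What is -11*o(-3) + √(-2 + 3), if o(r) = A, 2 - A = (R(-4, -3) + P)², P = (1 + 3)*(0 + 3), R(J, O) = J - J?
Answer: 1563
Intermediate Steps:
R(J, O) = 0
P = 12 (P = 4*3 = 12)
A = -142 (A = 2 - (0 + 12)² = 2 - 1*12² = 2 - 1*144 = 2 - 144 = -142)
o(r) = -142
-11*o(-3) + √(-2 + 3) = -11*(-142) + √(-2 + 3) = 1562 + √1 = 1562 + 1 = 1563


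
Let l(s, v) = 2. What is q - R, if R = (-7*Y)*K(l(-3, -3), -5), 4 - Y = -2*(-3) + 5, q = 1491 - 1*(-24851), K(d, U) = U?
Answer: 26587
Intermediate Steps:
q = 26342 (q = 1491 + 24851 = 26342)
Y = -7 (Y = 4 - (-2*(-3) + 5) = 4 - (6 + 5) = 4 - 1*11 = 4 - 11 = -7)
R = -245 (R = -7*(-7)*(-5) = 49*(-5) = -245)
q - R = 26342 - 1*(-245) = 26342 + 245 = 26587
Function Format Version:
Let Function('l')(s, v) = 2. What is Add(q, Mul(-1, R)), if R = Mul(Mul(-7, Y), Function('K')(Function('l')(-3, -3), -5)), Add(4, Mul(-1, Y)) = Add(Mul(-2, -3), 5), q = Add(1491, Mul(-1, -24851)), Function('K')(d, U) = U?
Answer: 26587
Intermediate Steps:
q = 26342 (q = Add(1491, 24851) = 26342)
Y = -7 (Y = Add(4, Mul(-1, Add(Mul(-2, -3), 5))) = Add(4, Mul(-1, Add(6, 5))) = Add(4, Mul(-1, 11)) = Add(4, -11) = -7)
R = -245 (R = Mul(Mul(-7, -7), -5) = Mul(49, -5) = -245)
Add(q, Mul(-1, R)) = Add(26342, Mul(-1, -245)) = Add(26342, 245) = 26587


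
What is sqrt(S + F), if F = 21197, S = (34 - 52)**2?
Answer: sqrt(21521) ≈ 146.70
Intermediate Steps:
S = 324 (S = (-18)**2 = 324)
sqrt(S + F) = sqrt(324 + 21197) = sqrt(21521)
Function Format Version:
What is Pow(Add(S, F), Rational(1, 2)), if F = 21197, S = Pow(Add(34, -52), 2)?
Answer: Pow(21521, Rational(1, 2)) ≈ 146.70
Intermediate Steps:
S = 324 (S = Pow(-18, 2) = 324)
Pow(Add(S, F), Rational(1, 2)) = Pow(Add(324, 21197), Rational(1, 2)) = Pow(21521, Rational(1, 2))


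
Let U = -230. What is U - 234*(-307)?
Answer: 71608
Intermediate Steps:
U - 234*(-307) = -230 - 234*(-307) = -230 + 71838 = 71608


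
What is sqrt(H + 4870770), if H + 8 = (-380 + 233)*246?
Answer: 10*sqrt(48346) ≈ 2198.8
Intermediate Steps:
H = -36170 (H = -8 + (-380 + 233)*246 = -8 - 147*246 = -8 - 36162 = -36170)
sqrt(H + 4870770) = sqrt(-36170 + 4870770) = sqrt(4834600) = 10*sqrt(48346)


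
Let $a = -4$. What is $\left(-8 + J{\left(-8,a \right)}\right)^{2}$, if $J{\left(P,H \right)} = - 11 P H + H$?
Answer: $132496$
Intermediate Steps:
$J{\left(P,H \right)} = H - 11 H P$ ($J{\left(P,H \right)} = - 11 H P + H = H - 11 H P$)
$\left(-8 + J{\left(-8,a \right)}\right)^{2} = \left(-8 - 4 \left(1 - -88\right)\right)^{2} = \left(-8 - 4 \left(1 + 88\right)\right)^{2} = \left(-8 - 356\right)^{2} = \left(-364\right)^{2} = 132496$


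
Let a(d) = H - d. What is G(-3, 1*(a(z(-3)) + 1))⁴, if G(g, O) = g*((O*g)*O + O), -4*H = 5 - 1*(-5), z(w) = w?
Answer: 15752961/256 ≈ 61535.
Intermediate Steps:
H = -5/2 (H = -(5 - 1*(-5))/4 = -(5 + 5)/4 = -¼*10 = -5/2 ≈ -2.5000)
a(d) = -5/2 - d
G(g, O) = g*(O + g*O²) (G(g, O) = g*(g*O² + O) = g*(O + g*O²))
G(-3, 1*(a(z(-3)) + 1))⁴ = ((1*((-5/2 - 1*(-3)) + 1))*(-3)*(1 + (1*((-5/2 - 1*(-3)) + 1))*(-3)))⁴ = ((1*((-5/2 + 3) + 1))*(-3)*(1 + (1*((-5/2 + 3) + 1))*(-3)))⁴ = ((1*(½ + 1))*(-3)*(1 + (1*(½ + 1))*(-3)))⁴ = ((1*(3/2))*(-3)*(1 + (1*(3/2))*(-3)))⁴ = ((3/2)*(-3)*(1 + (3/2)*(-3)))⁴ = ((3/2)*(-3)*(1 - 9/2))⁴ = ((3/2)*(-3)*(-7/2))⁴ = (63/4)⁴ = 15752961/256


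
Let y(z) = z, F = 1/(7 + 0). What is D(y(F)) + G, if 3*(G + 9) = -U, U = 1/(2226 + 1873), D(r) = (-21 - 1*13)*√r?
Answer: -110674/12297 - 34*√7/7 ≈ -21.851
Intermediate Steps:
F = ⅐ (F = 1/7 = ⅐ ≈ 0.14286)
D(r) = -34*√r (D(r) = (-21 - 13)*√r = -34*√r)
U = 1/4099 ≈ 0.00024396
G = -110674/12297 (G = -9 + (-1*1/4099)/3 = -9 + (⅓)*(-1/4099) = -9 - 1/12297 = -110674/12297 ≈ -9.0001)
D(y(F)) + G = -34*√7/7 - 110674/12297 = -110674/12297 - 34*√7/7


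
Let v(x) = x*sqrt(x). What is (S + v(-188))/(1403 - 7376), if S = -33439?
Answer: 33439/5973 + 376*I*sqrt(47)/5973 ≈ 5.5984 + 0.43156*I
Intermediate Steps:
v(x) = x**(3/2)
(S + v(-188))/(1403 - 7376) = (-33439 + (-188)**(3/2))/(1403 - 7376) = (-33439 - 376*I*sqrt(47))/(-5973) = (-33439 - 376*I*sqrt(47))*(-1/5973) = 33439/5973 + 376*I*sqrt(47)/5973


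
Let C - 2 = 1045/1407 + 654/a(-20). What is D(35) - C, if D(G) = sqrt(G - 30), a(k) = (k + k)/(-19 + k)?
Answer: -18020651/28140 + sqrt(5) ≈ -638.16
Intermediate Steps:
a(k) = 2*k/(-19 + k) (a(k) = (2*k)/(-19 + k) = 2*k/(-19 + k))
C = 18020651/28140 (C = 2 + (1045/1407 + 654/((2*(-20)/(-19 - 20)))) = 2 + (1045*(1/1407) + 654/((2*(-20)/(-39)))) = 2 + (1045/1407 + 654/((2*(-20)*(-1/39)))) = 2 + (1045/1407 + 654/(40/39)) = 2 + (1045/1407 + 654*(39/40)) = 2 + (1045/1407 + 12753/20) = 2 + 17964371/28140 = 18020651/28140 ≈ 640.39)
D(G) = sqrt(-30 + G)
D(35) - C = sqrt(-30 + 35) - 1*18020651/28140 = sqrt(5) - 18020651/28140 = -18020651/28140 + sqrt(5)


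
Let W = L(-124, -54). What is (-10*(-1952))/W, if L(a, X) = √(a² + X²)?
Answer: 9760*√4573/4573 ≈ 144.33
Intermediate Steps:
L(a, X) = √(X² + a²)
W = 2*√4573 (W = √((-54)² + (-124)²) = √(2916 + 15376) = √18292 = 2*√4573 ≈ 135.25)
(-10*(-1952))/W = (-10*(-1952))/((2*√4573)) = 19520*(√4573/9146) = 9760*√4573/4573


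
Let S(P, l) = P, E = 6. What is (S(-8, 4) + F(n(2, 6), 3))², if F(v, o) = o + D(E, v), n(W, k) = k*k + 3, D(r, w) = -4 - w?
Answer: 2304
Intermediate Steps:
n(W, k) = 3 + k² (n(W, k) = k² + 3 = 3 + k²)
F(v, o) = -4 + o - v (F(v, o) = o + (-4 - v) = -4 + o - v)
(S(-8, 4) + F(n(2, 6), 3))² = (-8 + (-4 + 3 - (3 + 6²)))² = (-8 + (-4 + 3 - (3 + 36)))² = (-8 + (-4 + 3 - 1*39))² = (-8 + (-4 + 3 - 39))² = (-8 - 40)² = (-48)² = 2304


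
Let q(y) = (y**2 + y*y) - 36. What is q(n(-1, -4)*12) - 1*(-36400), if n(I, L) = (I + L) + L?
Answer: 59692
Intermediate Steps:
n(I, L) = I + 2*L
q(y) = -36 + 2*y**2 (q(y) = (y**2 + y**2) - 36 = 2*y**2 - 36 = -36 + 2*y**2)
q(n(-1, -4)*12) - 1*(-36400) = (-36 + 2*((-1 + 2*(-4))*12)**2) - 1*(-36400) = (-36 + 2*((-1 - 8)*12)**2) + 36400 = (-36 + 2*(-9*12)**2) + 36400 = (-36 + 2*(-108)**2) + 36400 = (-36 + 2*11664) + 36400 = (-36 + 23328) + 36400 = 23292 + 36400 = 59692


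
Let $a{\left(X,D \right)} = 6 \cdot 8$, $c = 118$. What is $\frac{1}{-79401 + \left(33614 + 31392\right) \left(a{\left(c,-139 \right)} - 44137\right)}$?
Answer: $- \frac{1}{2866128935} \approx -3.489 \cdot 10^{-10}$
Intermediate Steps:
$a{\left(X,D \right)} = 48$
$\frac{1}{-79401 + \left(33614 + 31392\right) \left(a{\left(c,-139 \right)} - 44137\right)} = \frac{1}{-79401 + \left(33614 + 31392\right) \left(48 - 44137\right)} = \frac{1}{-79401 + 65006 \left(-44089\right)} = \frac{1}{-79401 - 2866049534} = \frac{1}{-2866128935} = - \frac{1}{2866128935}$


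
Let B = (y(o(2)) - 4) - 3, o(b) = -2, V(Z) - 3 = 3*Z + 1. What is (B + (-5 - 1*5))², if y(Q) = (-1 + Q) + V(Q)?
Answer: 484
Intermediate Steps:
V(Z) = 4 + 3*Z (V(Z) = 3 + (3*Z + 1) = 3 + (1 + 3*Z) = 4 + 3*Z)
y(Q) = 3 + 4*Q (y(Q) = (-1 + Q) + (4 + 3*Q) = 3 + 4*Q)
B = -12 (B = ((3 + 4*(-2)) - 4) - 3 = ((3 - 8) - 4) - 3 = (-5 - 4) - 3 = -9 - 3 = -12)
(B + (-5 - 1*5))² = (-12 + (-5 - 1*5))² = (-12 + (-5 - 5))² = (-12 - 10)² = (-22)² = 484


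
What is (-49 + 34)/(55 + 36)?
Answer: -15/91 ≈ -0.16484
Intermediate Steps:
(-49 + 34)/(55 + 36) = -15/91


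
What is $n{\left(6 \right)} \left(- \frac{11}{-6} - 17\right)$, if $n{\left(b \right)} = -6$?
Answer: $91$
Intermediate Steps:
$n{\left(6 \right)} \left(- \frac{11}{-6} - 17\right) = - 6 \left(- \frac{11}{-6} - 17\right) = - 6 \left(\left(-11\right) \left(- \frac{1}{6}\right) - 17\right) = - 6 \left(\frac{11}{6} - 17\right) = \left(-6\right) \left(- \frac{91}{6}\right) = 91$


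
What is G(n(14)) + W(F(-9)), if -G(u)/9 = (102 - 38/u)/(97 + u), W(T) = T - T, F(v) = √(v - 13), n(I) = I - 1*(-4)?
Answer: -899/115 ≈ -7.8174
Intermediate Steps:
n(I) = 4 + I (n(I) = I + 4 = 4 + I)
F(v) = √(-13 + v)
W(T) = 0
G(u) = -9*(102 - 38/u)/(97 + u)
G(n(14)) + W(F(-9)) = 18*(19 - 51*(4 + 14))/((4 + 14)*(97 + (4 + 14))) + 0 = 18*(19 - 51*18)/(18*(97 + 18)) + 0 = 18*(1/18)*(19 - 918)/115 + 0 = 18*(1/18)*(1/115)*(-899) + 0 = -899/115 + 0 = -899/115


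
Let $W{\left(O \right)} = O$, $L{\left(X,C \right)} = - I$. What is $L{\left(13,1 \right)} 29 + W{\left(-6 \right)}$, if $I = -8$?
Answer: $226$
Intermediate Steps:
$L{\left(X,C \right)} = 8$ ($L{\left(X,C \right)} = \left(-1\right) \left(-8\right) = 8$)
$L{\left(13,1 \right)} 29 + W{\left(-6 \right)} = 8 \cdot 29 - 6 = 232 - 6 = 226$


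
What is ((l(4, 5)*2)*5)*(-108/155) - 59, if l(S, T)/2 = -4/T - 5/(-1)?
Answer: -18217/155 ≈ -117.53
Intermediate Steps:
l(S, T) = 10 - 8/T (l(S, T) = 2*(-4/T - 5/(-1)) = 2*(-4/T - 5*(-1)) = 2*(-4/T + 5) = 2*(5 - 4/T) = 10 - 8/T)
((l(4, 5)*2)*5)*(-108/155) - 59 = (((10 - 8/5)*2)*5)*(-108/155) - 59 = (((42/5)*2)*5)*(-108/155) - 59 = ((84/5)*5)*(-108/155) - 59 = 84*(-108/155) - 59 = -9072/155 - 59 = -18217/155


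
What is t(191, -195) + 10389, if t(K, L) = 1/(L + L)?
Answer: 4051709/390 ≈ 10389.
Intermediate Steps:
t(K, L) = 1/(2*L)
t(191, -195) + 10389 = (1/2)/(-195) + 10389 = (1/2)*(-1/195) + 10389 = -1/390 + 10389 = 4051709/390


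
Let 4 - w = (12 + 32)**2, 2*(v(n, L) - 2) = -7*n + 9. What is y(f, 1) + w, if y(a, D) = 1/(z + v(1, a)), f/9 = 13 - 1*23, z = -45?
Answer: -81145/42 ≈ -1932.0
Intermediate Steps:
v(n, L) = 13/2 - 7*n/2 (v(n, L) = 2 + (-7*n + 9)/2 = 2 + (9 - 7*n)/2 = 2 + (9/2 - 7*n/2) = 13/2 - 7*n/2)
f = -90 (f = 9*(13 - 1*23) = 9*(13 - 23) = 9*(-10) = -90)
y(a, D) = -1/42 (y(a, D) = 1/(-45 + (13/2 - 7/2*1)) = 1/(-45 + (13/2 - 7/2)) = 1/(-45 + 3) = 1/(-42) = -1/42)
w = -1932 (w = 4 - (12 + 32)**2 = 4 - 1*44**2 = 4 - 1*1936 = 4 - 1936 = -1932)
y(f, 1) + w = -1/42 - 1932 = -81145/42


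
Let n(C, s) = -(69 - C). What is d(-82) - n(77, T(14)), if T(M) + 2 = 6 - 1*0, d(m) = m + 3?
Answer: -87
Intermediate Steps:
d(m) = 3 + m
T(M) = 4 (T(M) = -2 + (6 - 1*0) = -2 + (6 + 0) = -2 + 6 = 4)
n(C, s) = -69 + C
d(-82) - n(77, T(14)) = (3 - 82) - (-69 + 77) = -79 - 1*8 = -79 - 8 = -87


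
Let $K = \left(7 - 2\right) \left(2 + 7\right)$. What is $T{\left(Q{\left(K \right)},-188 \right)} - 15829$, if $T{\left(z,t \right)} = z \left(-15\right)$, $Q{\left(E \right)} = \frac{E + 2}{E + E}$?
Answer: $- \frac{95021}{6} \approx -15837.0$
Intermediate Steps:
$K = 45$ ($K = 5 \cdot 9 = 45$)
$Q{\left(E \right)} = \frac{2 + E}{2 E}$
$T{\left(z,t \right)} = - 15 z$
$T{\left(Q{\left(K \right)},-188 \right)} - 15829 = - 15 \frac{2 + 45}{2 \cdot 45} - 15829 = - 15 \cdot \frac{1}{2} \cdot \frac{1}{45} \cdot 47 - 15829 = \left(-15\right) \frac{47}{90} - 15829 = - \frac{47}{6} - 15829 = - \frac{95021}{6}$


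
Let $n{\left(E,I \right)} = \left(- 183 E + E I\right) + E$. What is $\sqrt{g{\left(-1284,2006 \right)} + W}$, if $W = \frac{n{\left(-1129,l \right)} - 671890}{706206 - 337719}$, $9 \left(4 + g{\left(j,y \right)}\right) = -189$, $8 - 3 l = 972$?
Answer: $\frac{i \sqrt{3432751808745}}{368487} \approx 5.028 i$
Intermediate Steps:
$l = - \frac{964}{3}$ ($l = \frac{8}{3} - 324 = - \frac{964}{3} \approx -321.33$)
$g{\left(j,y \right)} = -25$ ($g{\left(j,y \right)} = -4 + \frac{1}{9} \left(-189\right) = -4 - 21 = -25$)
$n{\left(E,I \right)} = - 182 E + E I$
$W = - \frac{310880}{1105461}$ ($W = \frac{- 1129 \left(-182 - \frac{964}{3}\right) - 671890}{706206 - 337719} = \frac{\left(-1129\right) \left(- \frac{1510}{3}\right) - 671890}{368487} = \left(\frac{1704790}{3} - 671890\right) \frac{1}{368487} = \left(- \frac{310880}{3}\right) \frac{1}{368487} = - \frac{310880}{1105461} \approx -0.28122$)
$\sqrt{g{\left(-1284,2006 \right)} + W} = \sqrt{-25 - \frac{310880}{1105461}} = \sqrt{- \frac{27947405}{1105461}} = \frac{i \sqrt{3432751808745}}{368487}$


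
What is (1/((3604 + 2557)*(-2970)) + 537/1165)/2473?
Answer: 393044645/2108714047506 ≈ 0.00018639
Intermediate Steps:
(1/((3604 + 2557)*(-2970)) + 537/1165)/2473 = (-1/2970/6161 + 537*(1/1165))*(1/2473) = ((1/6161)*(-1/2970) + 537/1165)*(1/2473) = (-1/18298170 + 537/1165)*(1/2473) = (393044645/852694722)*(1/2473) = 393044645/2108714047506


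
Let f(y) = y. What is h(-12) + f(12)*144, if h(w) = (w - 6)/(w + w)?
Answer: 6915/4 ≈ 1728.8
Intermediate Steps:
h(w) = (-6 + w)/(2*w) (h(w) = (-6 + w)/((2*w)) = (-6 + w)*(1/(2*w)) = (-6 + w)/(2*w))
h(-12) + f(12)*144 = (½)*(-6 - 12)/(-12) + 12*144 = (½)*(-1/12)*(-18) + 1728 = ¾ + 1728 = 6915/4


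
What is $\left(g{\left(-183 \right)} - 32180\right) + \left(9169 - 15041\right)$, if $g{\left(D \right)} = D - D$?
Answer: $-38052$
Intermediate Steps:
$g{\left(D \right)} = 0$
$\left(g{\left(-183 \right)} - 32180\right) + \left(9169 - 15041\right) = \left(0 - 32180\right) + \left(9169 - 15041\right) = -32180 - 5872 = -38052$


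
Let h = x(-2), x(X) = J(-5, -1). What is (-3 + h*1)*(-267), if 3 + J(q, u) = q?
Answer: 2937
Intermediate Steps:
J(q, u) = -3 + q
x(X) = -8 (x(X) = -3 - 5 = -8)
h = -8
(-3 + h*1)*(-267) = (-3 - 8*1)*(-267) = (-3 - 8)*(-267) = -11*(-267) = 2937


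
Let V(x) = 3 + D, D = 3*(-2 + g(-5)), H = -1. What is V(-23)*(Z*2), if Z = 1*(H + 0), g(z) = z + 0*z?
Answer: 36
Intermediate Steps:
g(z) = z (g(z) = z + 0 = z)
D = -21 (D = 3*(-2 - 5) = 3*(-7) = -21)
Z = -1 (Z = 1*(-1 + 0) = 1*(-1) = -1)
V(x) = -18 (V(x) = 3 - 21 = -18)
V(-23)*(Z*2) = -(-18)*2 = -18*(-2) = 36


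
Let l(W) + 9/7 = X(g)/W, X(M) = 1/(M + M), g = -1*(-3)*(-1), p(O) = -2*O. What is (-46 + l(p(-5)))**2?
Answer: 394697689/176400 ≈ 2237.5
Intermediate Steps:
g = -3 (g = 3*(-1) = -3)
X(M) = 1/(2*M)
l(W) = -9/7 - 1/(6*W) (l(W) = -9/7 + ((1/2)/(-3))/W = -9/7 + ((1/2)*(-1/3))/W = -9/7 - 1/(6*W))
(-46 + l(p(-5)))**2 = (-46 + (-7 - (-108)*(-5))/(42*((-2*(-5)))))**2 = (-46 + (1/42)*(-7 - 54*10)/10)**2 = (-46 + (1/42)*(1/10)*(-7 - 540))**2 = (-46 + (1/42)*(1/10)*(-547))**2 = (-46 - 547/420)**2 = (-19867/420)**2 = 394697689/176400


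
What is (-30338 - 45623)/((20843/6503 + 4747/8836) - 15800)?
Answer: 92867184004/19311935913 ≈ 4.8088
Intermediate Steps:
(-30338 - 45623)/((20843/6503 + 4747/8836) - 15800) = -75961/((20843*(1/6503) + 4747*(1/8836)) - 15800) = -75961/((20843/6503 + 101/188) - 15800) = -75961/(4575287/1222564 - 15800) = -75961/(-19311935913/1222564) = -75961*(-1222564/19311935913) = 92867184004/19311935913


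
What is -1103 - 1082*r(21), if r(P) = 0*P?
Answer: -1103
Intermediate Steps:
r(P) = 0
-1103 - 1082*r(21) = -1103 - 1082*0 = -1103 + 0 = -1103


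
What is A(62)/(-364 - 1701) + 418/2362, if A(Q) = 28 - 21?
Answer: 60474/348395 ≈ 0.17358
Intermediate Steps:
A(Q) = 7
A(62)/(-364 - 1701) + 418/2362 = 7/(-364 - 1701) + 418/2362 = 7/(-2065) + 418*(1/2362) = 7*(-1/2065) + 209/1181 = -1/295 + 209/1181 = 60474/348395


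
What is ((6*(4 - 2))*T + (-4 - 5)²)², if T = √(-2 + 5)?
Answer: 6993 + 1944*√3 ≈ 10360.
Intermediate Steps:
T = √3 ≈ 1.7320
((6*(4 - 2))*T + (-4 - 5)²)² = ((6*(4 - 2))*√3 + (-4 - 5)²)² = ((6*2)*√3 + (-9)²)² = (12*√3 + 81)² = (81 + 12*√3)²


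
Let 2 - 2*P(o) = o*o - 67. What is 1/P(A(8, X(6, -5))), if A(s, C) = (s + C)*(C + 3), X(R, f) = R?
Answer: -2/15807 ≈ -0.00012653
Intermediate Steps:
A(s, C) = (3 + C)*(C + s) (A(s, C) = (C + s)*(3 + C) = (3 + C)*(C + s))
P(o) = 69/2 - o**2/2 (P(o) = 1 - (o*o - 67)/2 = 1 - (o**2 - 67)/2 = 1 - (-67 + o**2)/2 = 1 + (67/2 - o**2/2) = 69/2 - o**2/2)
1/P(A(8, X(6, -5))) = 1/(69/2 - (6**2 + 3*6 + 3*8 + 6*8)**2/2) = 1/(69/2 - (36 + 18 + 24 + 48)**2/2) = 1/(69/2 - 1/2*126**2) = 1/(69/2 - 1/2*15876) = 1/(69/2 - 7938) = 1/(-15807/2) = -2/15807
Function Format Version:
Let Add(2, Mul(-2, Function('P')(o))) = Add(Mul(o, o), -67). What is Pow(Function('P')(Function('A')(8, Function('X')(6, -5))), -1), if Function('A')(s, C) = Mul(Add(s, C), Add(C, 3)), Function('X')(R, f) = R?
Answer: Rational(-2, 15807) ≈ -0.00012653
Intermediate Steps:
Function('A')(s, C) = Mul(Add(3, C), Add(C, s)) (Function('A')(s, C) = Mul(Add(C, s), Add(3, C)) = Mul(Add(3, C), Add(C, s)))
Function('P')(o) = Add(Rational(69, 2), Mul(Rational(-1, 2), Pow(o, 2))) (Function('P')(o) = Add(1, Mul(Rational(-1, 2), Add(Mul(o, o), -67))) = Add(1, Mul(Rational(-1, 2), Add(Pow(o, 2), -67))) = Add(1, Mul(Rational(-1, 2), Add(-67, Pow(o, 2)))) = Add(1, Add(Rational(67, 2), Mul(Rational(-1, 2), Pow(o, 2)))) = Add(Rational(69, 2), Mul(Rational(-1, 2), Pow(o, 2))))
Pow(Function('P')(Function('A')(8, Function('X')(6, -5))), -1) = Pow(Add(Rational(69, 2), Mul(Rational(-1, 2), Pow(Add(Pow(6, 2), Mul(3, 6), Mul(3, 8), Mul(6, 8)), 2))), -1) = Pow(Add(Rational(69, 2), Mul(Rational(-1, 2), Pow(Add(36, 18, 24, 48), 2))), -1) = Pow(Add(Rational(69, 2), Mul(Rational(-1, 2), Pow(126, 2))), -1) = Pow(Add(Rational(69, 2), Mul(Rational(-1, 2), 15876)), -1) = Pow(Add(Rational(69, 2), -7938), -1) = Pow(Rational(-15807, 2), -1) = Rational(-2, 15807)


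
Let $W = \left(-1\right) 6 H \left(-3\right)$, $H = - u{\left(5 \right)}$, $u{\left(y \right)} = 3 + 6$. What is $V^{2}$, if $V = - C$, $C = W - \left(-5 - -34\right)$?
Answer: $36481$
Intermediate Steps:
$u{\left(y \right)} = 9$
$H = -9$ ($H = \left(-1\right) 9 = -9$)
$W = -162$ ($W = \left(-1\right) 6 \left(-9\right) \left(-3\right) = \left(-6\right) \left(-9\right) \left(-3\right) = 54 \left(-3\right) = -162$)
$C = -191$ ($C = -162 - \left(-5 - -34\right) = -162 - \left(-5 + 34\right) = -162 - 29 = -191$)
$V = 191$ ($V = \left(-1\right) \left(-191\right) = 191$)
$V^{2} = 191^{2} = 36481$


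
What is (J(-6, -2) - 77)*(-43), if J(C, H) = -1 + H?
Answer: 3440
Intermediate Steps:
(J(-6, -2) - 77)*(-43) = ((-1 - 2) - 77)*(-43) = (-3 - 77)*(-43) = -80*(-43) = 3440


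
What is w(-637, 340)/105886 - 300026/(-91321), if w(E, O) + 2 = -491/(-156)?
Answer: 73968815225/22514328408 ≈ 3.2854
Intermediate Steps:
w(E, O) = 179/156 (w(E, O) = -2 - 491/(-156) = -2 - 491*(-1/156) = -2 + 491/156 = 179/156)
w(-637, 340)/105886 - 300026/(-91321) = (179/156)/105886 - 300026/(-91321) = (179/156)*(1/105886) - 300026*(-1/91321) = 179/16518216 + 4478/1363 = 73968815225/22514328408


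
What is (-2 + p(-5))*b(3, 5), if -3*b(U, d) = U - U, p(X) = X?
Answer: 0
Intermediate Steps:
b(U, d) = 0 (b(U, d) = -(U - U)/3 = -⅓*0 = 0)
(-2 + p(-5))*b(3, 5) = (-2 - 5)*0 = -7*0 = 0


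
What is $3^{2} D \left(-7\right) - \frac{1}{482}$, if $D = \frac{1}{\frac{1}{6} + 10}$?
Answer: $- \frac{182257}{29402} \approx -6.1988$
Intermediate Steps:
$D = \frac{6}{61}$ ($D = \frac{1}{\frac{1}{6} + 10} = \frac{1}{\frac{61}{6}} = \frac{6}{61} \approx 0.098361$)
$3^{2} D \left(-7\right) - \frac{1}{482} = 3^{2} \cdot \frac{6}{61} \left(-7\right) - \frac{1}{482} = 9 \cdot \frac{6}{61} \left(-7\right) - \frac{1}{482} = \frac{54}{61} \left(-7\right) - \frac{1}{482} = - \frac{378}{61} - \frac{1}{482} = - \frac{182257}{29402}$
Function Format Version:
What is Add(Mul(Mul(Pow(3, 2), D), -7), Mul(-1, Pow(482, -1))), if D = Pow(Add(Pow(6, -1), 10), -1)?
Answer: Rational(-182257, 29402) ≈ -6.1988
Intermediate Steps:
D = Rational(6, 61) (D = Pow(Add(Rational(1, 6), 10), -1) = Pow(Rational(61, 6), -1) = Rational(6, 61) ≈ 0.098361)
Add(Mul(Mul(Pow(3, 2), D), -7), Mul(-1, Pow(482, -1))) = Add(Mul(Mul(Pow(3, 2), Rational(6, 61)), -7), Mul(-1, Pow(482, -1))) = Add(Mul(Mul(9, Rational(6, 61)), -7), Mul(-1, Rational(1, 482))) = Add(Mul(Rational(54, 61), -7), Rational(-1, 482)) = Add(Rational(-378, 61), Rational(-1, 482)) = Rational(-182257, 29402)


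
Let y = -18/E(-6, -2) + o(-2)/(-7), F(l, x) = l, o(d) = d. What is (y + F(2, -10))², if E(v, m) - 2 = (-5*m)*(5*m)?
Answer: 14641/2401 ≈ 6.0979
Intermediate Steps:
E(v, m) = 2 - 25*m² (E(v, m) = 2 + (-5*m)*(5*m) = 2 - 25*m²)
y = 23/49 (y = -18/(2 - 25*(-2)²) - 2/(-7) = -18/(2 - 25*4) - 2*(-⅐) = -18/(2 - 100) + 2/7 = -18/(-98) + 2/7 = -18*(-1/98) + 2/7 = 9/49 + 2/7 = 23/49 ≈ 0.46939)
(y + F(2, -10))² = (23/49 + 2)² = (121/49)² = 14641/2401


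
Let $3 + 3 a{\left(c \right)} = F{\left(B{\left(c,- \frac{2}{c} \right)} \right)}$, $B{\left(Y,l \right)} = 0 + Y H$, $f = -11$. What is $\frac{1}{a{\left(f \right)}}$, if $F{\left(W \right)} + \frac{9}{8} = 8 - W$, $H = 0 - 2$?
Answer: $- \frac{24}{145} \approx -0.16552$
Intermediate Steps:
$H = -2$ ($H = 0 - 2 = -2$)
$B{\left(Y,l \right)} = - 2 Y$ ($B{\left(Y,l \right)} = 0 + Y \left(-2\right) = 0 - 2 Y = - 2 Y$)
$F{\left(W \right)} = \frac{55}{8} - W$ ($F{\left(W \right)} = - \frac{9}{8} - \left(-8 + W\right) = \frac{55}{8} - W$)
$a{\left(c \right)} = \frac{31}{24} + \frac{2 c}{3}$ ($a{\left(c \right)} = -1 + \frac{\frac{55}{8} - - 2 c}{3} = -1 + \frac{\frac{55}{8} + 2 c}{3} = -1 + \left(\frac{55}{24} + \frac{2 c}{3}\right) = \frac{31}{24} + \frac{2 c}{3}$)
$\frac{1}{a{\left(f \right)}} = \frac{1}{\frac{31}{24} + \frac{2}{3} \left(-11\right)} = \frac{1}{\frac{31}{24} - \frac{22}{3}} = \frac{1}{- \frac{145}{24}} = - \frac{24}{145}$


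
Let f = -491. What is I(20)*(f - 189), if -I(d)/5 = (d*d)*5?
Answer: 6800000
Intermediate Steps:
I(d) = -25*d² (I(d) = -5*d*d*5 = -5*d²*5 = -25*d²)
I(20)*(f - 189) = (-25*20²)*(-491 - 189) = -25*400*(-680) = -10000*(-680) = 6800000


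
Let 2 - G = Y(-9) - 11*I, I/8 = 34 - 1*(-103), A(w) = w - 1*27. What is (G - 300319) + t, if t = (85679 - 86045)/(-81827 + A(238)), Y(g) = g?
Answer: -11762987433/40808 ≈ -2.8825e+5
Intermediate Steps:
A(w) = -27 + w (A(w) = w - 27 = -27 + w)
I = 1096 (I = 8*(34 - 1*(-103)) = 8*(34 + 103) = 8*137 = 1096)
t = 183/40808 (t = (85679 - 86045)/(-81827 + (-27 + 238)) = -366/(-81827 + 211) = -366/(-81616) = -366*(-1/81616) = 183/40808 ≈ 0.0044844)
G = 12067 (G = 2 - (-9 - 11*1096) = 2 - (-9 - 12056) = 2 - 1*(-12065) = 2 + 12065 = 12067)
(G - 300319) + t = (12067 - 300319) + 183/40808 = -288252 + 183/40808 = -11762987433/40808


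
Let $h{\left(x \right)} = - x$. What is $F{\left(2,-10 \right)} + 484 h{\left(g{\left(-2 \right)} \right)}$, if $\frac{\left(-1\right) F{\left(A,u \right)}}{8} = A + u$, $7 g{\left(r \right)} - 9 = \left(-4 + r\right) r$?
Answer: $-1388$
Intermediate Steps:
$g{\left(r \right)} = \frac{9}{7} + \frac{r \left(-4 + r\right)}{7}$ ($g{\left(r \right)} = \frac{9}{7} + \frac{\left(-4 + r\right) r}{7} = \frac{9}{7} + \frac{r \left(-4 + r\right)}{7}$)
$F{\left(A,u \right)} = - 8 A - 8 u$ ($F{\left(A,u \right)} = - 8 \left(A + u\right) = - 8 A - 8 u$)
$F{\left(2,-10 \right)} + 484 h{\left(g{\left(-2 \right)} \right)} = \left(\left(-8\right) 2 - -80\right) + 484 \left(- (\frac{9}{7} - - \frac{8}{7} + \frac{\left(-2\right)^{2}}{7})\right) = \left(-16 + 80\right) + 484 \left(- (\frac{9}{7} + \frac{8}{7} + \frac{1}{7} \cdot 4)\right) = 64 + 484 \left(- (\frac{9}{7} + \frac{8}{7} + \frac{4}{7})\right) = 64 + 484 \left(\left(-1\right) 3\right) = 64 + 484 \left(-3\right) = 64 - 1452 = -1388$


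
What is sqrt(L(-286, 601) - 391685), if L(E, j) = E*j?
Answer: 3*I*sqrt(62619) ≈ 750.71*I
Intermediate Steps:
sqrt(L(-286, 601) - 391685) = sqrt(-286*601 - 391685) = sqrt(-171886 - 391685) = sqrt(-563571) = 3*I*sqrt(62619)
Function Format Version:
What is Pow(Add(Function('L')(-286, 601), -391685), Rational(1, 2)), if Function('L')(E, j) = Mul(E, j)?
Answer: Mul(3, I, Pow(62619, Rational(1, 2))) ≈ Mul(750.71, I)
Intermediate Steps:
Pow(Add(Function('L')(-286, 601), -391685), Rational(1, 2)) = Pow(Add(Mul(-286, 601), -391685), Rational(1, 2)) = Pow(Add(-171886, -391685), Rational(1, 2)) = Pow(-563571, Rational(1, 2)) = Mul(3, I, Pow(62619, Rational(1, 2)))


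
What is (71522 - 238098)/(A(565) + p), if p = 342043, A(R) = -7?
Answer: -41644/85509 ≈ -0.48701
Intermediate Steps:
(71522 - 238098)/(A(565) + p) = (71522 - 238098)/(-7 + 342043) = -166576/342036 = -166576*1/342036 = -41644/85509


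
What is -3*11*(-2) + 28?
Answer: 94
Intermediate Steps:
-3*11*(-2) + 28 = -33*(-2) + 28 = 66 + 28 = 94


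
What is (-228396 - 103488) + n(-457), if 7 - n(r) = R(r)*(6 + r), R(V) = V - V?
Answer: -331877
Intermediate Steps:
R(V) = 0
n(r) = 7 (n(r) = 7 - 0*(6 + r) = 7 - 1*0 = 7 + 0 = 7)
(-228396 - 103488) + n(-457) = (-228396 - 103488) + 7 = -331884 + 7 = -331877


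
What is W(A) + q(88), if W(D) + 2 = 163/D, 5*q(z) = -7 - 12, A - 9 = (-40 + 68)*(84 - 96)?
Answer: -10298/1635 ≈ -6.2985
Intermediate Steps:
A = -327 (A = 9 + (-40 + 68)*(84 - 96) = 9 + 28*(-12) = 9 - 336 = -327)
q(z) = -19/5 (q(z) = (-7 - 12)/5 = (1/5)*(-19) = -19/5)
W(D) = -2 + 163/D
W(A) + q(88) = (-2 + 163/(-327)) - 19/5 = (-2 + 163*(-1/327)) - 19/5 = (-2 - 163/327) - 19/5 = -817/327 - 19/5 = -10298/1635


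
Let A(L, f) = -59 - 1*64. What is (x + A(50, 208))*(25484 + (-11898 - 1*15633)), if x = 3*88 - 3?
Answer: -282486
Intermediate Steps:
A(L, f) = -123 (A(L, f) = -59 - 64 = -123)
x = 261 (x = 264 - 3 = 261)
(x + A(50, 208))*(25484 + (-11898 - 1*15633)) = (261 - 123)*(25484 + (-11898 - 1*15633)) = 138*(25484 + (-11898 - 15633)) = 138*(25484 - 27531) = 138*(-2047) = -282486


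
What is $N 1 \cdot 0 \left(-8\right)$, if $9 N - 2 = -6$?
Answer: $0$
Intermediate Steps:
$N = - \frac{4}{9}$ ($N = \frac{2}{9} + \frac{1}{9} \left(-6\right) = \frac{2}{9} - \frac{2}{3} = - \frac{4}{9} \approx -0.44444$)
$N 1 \cdot 0 \left(-8\right) = - \frac{4 \cdot 1 \cdot 0}{9} \left(-8\right) = \left(- \frac{4}{9}\right) 0 \left(-8\right) = 0 \left(-8\right) = 0$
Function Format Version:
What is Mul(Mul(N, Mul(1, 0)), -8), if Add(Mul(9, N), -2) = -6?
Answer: 0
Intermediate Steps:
N = Rational(-4, 9) (N = Add(Rational(2, 9), Mul(Rational(1, 9), -6)) = Add(Rational(2, 9), Rational(-2, 3)) = Rational(-4, 9) ≈ -0.44444)
Mul(Mul(N, Mul(1, 0)), -8) = Mul(Mul(Rational(-4, 9), Mul(1, 0)), -8) = Mul(Mul(Rational(-4, 9), 0), -8) = Mul(0, -8) = 0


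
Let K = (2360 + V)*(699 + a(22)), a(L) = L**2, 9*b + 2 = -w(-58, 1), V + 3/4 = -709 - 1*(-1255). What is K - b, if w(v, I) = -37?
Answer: 123728647/36 ≈ 3.4369e+6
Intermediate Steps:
V = 2181/4 (V = -3/4 + (-709 - 1*(-1255)) = -3/4 + (-709 + 1255) = -3/4 + 546 = 2181/4 ≈ 545.25)
b = 35/9 (b = -2/9 + (-1*(-37))/9 = -2/9 + (1/9)*37 = -2/9 + 37/9 = 35/9 ≈ 3.8889)
K = 13747643/4 (K = (2360 + 2181/4)*(699 + 22**2) = 11621*(699 + 484)/4 = (11621/4)*1183 = 13747643/4 ≈ 3.4369e+6)
K - b = 13747643/4 - 1*35/9 = 13747643/4 - 35/9 = 123728647/36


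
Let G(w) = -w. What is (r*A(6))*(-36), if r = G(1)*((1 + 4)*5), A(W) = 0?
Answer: 0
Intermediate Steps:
r = -25 (r = (-1*1)*((1 + 4)*5) = -5*5 = -1*25 = -25)
(r*A(6))*(-36) = -25*0*(-36) = 0*(-36) = 0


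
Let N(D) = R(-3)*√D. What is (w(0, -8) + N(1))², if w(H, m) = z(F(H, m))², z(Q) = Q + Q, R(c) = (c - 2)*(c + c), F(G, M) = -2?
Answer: 2116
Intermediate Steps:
R(c) = 2*c*(-2 + c) (R(c) = (-2 + c)*(2*c) = 2*c*(-2 + c))
z(Q) = 2*Q
N(D) = 30*√D (N(D) = (2*(-3)*(-2 - 3))*√D = (2*(-3)*(-5))*√D = 30*√D)
w(H, m) = 16 (w(H, m) = (2*(-2))² = (-4)² = 16)
(w(0, -8) + N(1))² = (16 + 30*√1)² = (16 + 30*1)² = (16 + 30)² = 46² = 2116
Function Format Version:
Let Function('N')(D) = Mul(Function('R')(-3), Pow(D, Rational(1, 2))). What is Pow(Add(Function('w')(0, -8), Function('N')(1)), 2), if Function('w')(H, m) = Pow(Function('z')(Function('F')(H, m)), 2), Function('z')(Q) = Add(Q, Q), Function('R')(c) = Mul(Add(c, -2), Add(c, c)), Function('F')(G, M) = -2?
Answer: 2116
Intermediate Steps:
Function('R')(c) = Mul(2, c, Add(-2, c)) (Function('R')(c) = Mul(Add(-2, c), Mul(2, c)) = Mul(2, c, Add(-2, c)))
Function('z')(Q) = Mul(2, Q)
Function('N')(D) = Mul(30, Pow(D, Rational(1, 2))) (Function('N')(D) = Mul(Mul(2, -3, Add(-2, -3)), Pow(D, Rational(1, 2))) = Mul(Mul(2, -3, -5), Pow(D, Rational(1, 2))) = Mul(30, Pow(D, Rational(1, 2))))
Function('w')(H, m) = 16 (Function('w')(H, m) = Pow(Mul(2, -2), 2) = Pow(-4, 2) = 16)
Pow(Add(Function('w')(0, -8), Function('N')(1)), 2) = Pow(Add(16, Mul(30, Pow(1, Rational(1, 2)))), 2) = Pow(Add(16, Mul(30, 1)), 2) = Pow(Add(16, 30), 2) = Pow(46, 2) = 2116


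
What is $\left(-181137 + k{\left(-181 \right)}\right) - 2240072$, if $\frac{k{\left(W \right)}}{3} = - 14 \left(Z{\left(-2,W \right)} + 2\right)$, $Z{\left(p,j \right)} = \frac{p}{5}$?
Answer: $- \frac{12106381}{5} \approx -2.4213 \cdot 10^{6}$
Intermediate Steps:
$Z{\left(p,j \right)} = \frac{p}{5}$ ($Z{\left(p,j \right)} = p \frac{1}{5} = \frac{p}{5}$)
$k{\left(W \right)} = - \frac{336}{5}$ ($k{\left(W \right)} = 3 \left(- 14 \left(\frac{1}{5} \left(-2\right) + 2\right)\right) = 3 \left(- 14 \left(- \frac{2}{5} + 2\right)\right) = 3 \left(\left(-14\right) \frac{8}{5}\right) = 3 \left(- \frac{112}{5}\right) = - \frac{336}{5}$)
$\left(-181137 + k{\left(-181 \right)}\right) - 2240072 = \left(-181137 - \frac{336}{5}\right) - 2240072 = - \frac{906021}{5} - 2240072 = - \frac{12106381}{5}$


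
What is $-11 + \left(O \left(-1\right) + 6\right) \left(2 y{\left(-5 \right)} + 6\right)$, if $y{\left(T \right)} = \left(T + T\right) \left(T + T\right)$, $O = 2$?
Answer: $813$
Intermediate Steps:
$y{\left(T \right)} = 4 T^{2}$ ($y{\left(T \right)} = 2 T 2 T = 4 T^{2}$)
$-11 + \left(O \left(-1\right) + 6\right) \left(2 y{\left(-5 \right)} + 6\right) = -11 + \left(2 \left(-1\right) + 6\right) \left(2 \cdot 4 \left(-5\right)^{2} + 6\right) = -11 + \left(-2 + 6\right) \left(2 \cdot 4 \cdot 25 + 6\right) = -11 + 4 \left(2 \cdot 100 + 6\right) = -11 + 4 \left(200 + 6\right) = -11 + 4 \cdot 206 = -11 + 824 = 813$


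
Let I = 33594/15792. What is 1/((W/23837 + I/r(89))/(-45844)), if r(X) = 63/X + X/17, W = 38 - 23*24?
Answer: -25862844194604032/189765259003 ≈ -1.3629e+5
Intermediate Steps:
I = 5599/2632 (I = 33594*(1/15792) = 5599/2632 ≈ 2.1273)
W = -514 (W = 38 - 552 = -514)
r(X) = 63/X + X/17 (r(X) = 63/X + X*(1/17) = 63/X + X/17)
1/((W/23837 + I/r(89))/(-45844)) = 1/((-514/23837 + 5599/(2632*(63/89 + (1/17)*89)))/(-45844)) = 1/((-514*1/23837 + 5599/(2632*(63*(1/89) + 89/17)))*(-1/45844)) = 1/((-514/23837 + 5599/(2632*(63/89 + 89/17)))*(-1/45844)) = 1/((-514/23837 + 5599/(2632*(8992/1513)))*(-1/45844)) = 1/((-514/23837 + (5599/2632)*(1513/8992))*(-1/45844)) = 1/((-514/23837 + 8471287/23666944)*(-1/45844)) = 1/((189765259003/564148944128)*(-1/45844)) = 1/(-189765259003/25862844194604032) = -25862844194604032/189765259003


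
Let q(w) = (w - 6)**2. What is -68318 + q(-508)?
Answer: 195878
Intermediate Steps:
q(w) = (-6 + w)**2
-68318 + q(-508) = -68318 + (-6 - 508)**2 = -68318 + (-514)**2 = -68318 + 264196 = 195878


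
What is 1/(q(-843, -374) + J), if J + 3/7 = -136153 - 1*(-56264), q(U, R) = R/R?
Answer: -7/559219 ≈ -1.2517e-5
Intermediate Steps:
q(U, R) = 1
J = -559226/7 (J = -3/7 + (-136153 - 1*(-56264)) = -3/7 + (-136153 + 56264) = -3/7 - 79889 = -559226/7 ≈ -79889.)
1/(q(-843, -374) + J) = 1/(1 - 559226/7) = 1/(-559219/7) = -7/559219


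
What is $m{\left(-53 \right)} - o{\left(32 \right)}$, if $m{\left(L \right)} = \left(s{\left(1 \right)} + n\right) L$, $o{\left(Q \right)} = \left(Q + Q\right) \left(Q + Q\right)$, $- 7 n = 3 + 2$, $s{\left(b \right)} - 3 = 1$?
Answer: $- \frac{29891}{7} \approx -4270.1$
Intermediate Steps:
$s{\left(b \right)} = 4$ ($s{\left(b \right)} = 3 + 1 = 4$)
$n = - \frac{5}{7}$ ($n = - \frac{3 + 2}{7} = \left(- \frac{1}{7}\right) 5 = - \frac{5}{7} \approx -0.71429$)
$o{\left(Q \right)} = 4 Q^{2}$ ($o{\left(Q \right)} = 2 Q 2 Q = 4 Q^{2}$)
$m{\left(L \right)} = \frac{23 L}{7}$ ($m{\left(L \right)} = \left(4 - \frac{5}{7}\right) L = \frac{23 L}{7}$)
$m{\left(-53 \right)} - o{\left(32 \right)} = \frac{23}{7} \left(-53\right) - 4 \cdot 32^{2} = - \frac{1219}{7} - 4 \cdot 1024 = - \frac{1219}{7} - 4096 = - \frac{29891}{7}$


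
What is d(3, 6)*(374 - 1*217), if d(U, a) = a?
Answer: 942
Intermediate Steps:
d(3, 6)*(374 - 1*217) = 6*(374 - 1*217) = 6*(374 - 217) = 6*157 = 942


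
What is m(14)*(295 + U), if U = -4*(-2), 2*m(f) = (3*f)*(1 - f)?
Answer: -82719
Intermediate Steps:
m(f) = 3*f*(1 - f)/2 (m(f) = ((3*f)*(1 - f))/2 = (3*f*(1 - f))/2 = 3*f*(1 - f)/2)
U = 8
m(14)*(295 + U) = ((3/2)*14*(1 - 1*14))*(295 + 8) = ((3/2)*14*(1 - 14))*303 = ((3/2)*14*(-13))*303 = -273*303 = -82719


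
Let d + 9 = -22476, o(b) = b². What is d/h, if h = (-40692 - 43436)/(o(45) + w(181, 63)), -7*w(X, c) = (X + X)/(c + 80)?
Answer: 45569517555/84212128 ≈ 541.13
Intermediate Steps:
w(X, c) = -2*X/(7*(80 + c)) (w(X, c) = -(X + X)/(7*(c + 80)) = -2*X/(7*(80 + c)))
h = -84212128/2026663 (h = (-40692 - 43436)/(45² - 2*181/(560 + 7*63)) = -84128/(2025 - 2*181/(560 + 441)) = -84128/(2025 - 2*181/1001) = -84128/(2025 - 2*181*1/1001) = -84128/(2025 - 362/1001) = -84128/2026663/1001 = -84128*1001/2026663 = -84212128/2026663 ≈ -41.552)
d = -22485 (d = -9 - 22476 = -22485)
d/h = -22485/(-84212128/2026663) = -22485*(-2026663/84212128) = 45569517555/84212128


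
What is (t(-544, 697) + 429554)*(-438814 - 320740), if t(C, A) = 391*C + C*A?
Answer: 123289286172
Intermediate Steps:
t(C, A) = 391*C + A*C
(t(-544, 697) + 429554)*(-438814 - 320740) = (-544*(391 + 697) + 429554)*(-438814 - 320740) = (-544*1088 + 429554)*(-759554) = (-591872 + 429554)*(-759554) = -162318*(-759554) = 123289286172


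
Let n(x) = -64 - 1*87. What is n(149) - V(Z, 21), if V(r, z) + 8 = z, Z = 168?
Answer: -164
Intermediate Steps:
n(x) = -151 (n(x) = -64 - 87 = -151)
V(r, z) = -8 + z
n(149) - V(Z, 21) = -151 - (-8 + 21) = -151 - 1*13 = -151 - 13 = -164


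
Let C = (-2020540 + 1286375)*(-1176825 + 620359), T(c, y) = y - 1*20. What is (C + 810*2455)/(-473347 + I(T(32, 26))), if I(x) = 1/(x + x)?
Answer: -4902478193280/5680163 ≈ -8.6309e+5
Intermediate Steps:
T(c, y) = -20 + y (T(c, y) = y - 20 = -20 + y)
I(x) = 1/(2*x)
C = 408537860890 (C = -734165*(-556466) = 408537860890)
(C + 810*2455)/(-473347 + I(T(32, 26))) = (408537860890 + 810*2455)/(-473347 + 1/(2*(-20 + 26))) = (408537860890 + 1988550)/(-473347 + (1/2)/6) = 408539849440/(-473347 + (1/2)*(1/6)) = 408539849440/(-473347 + 1/12) = 408539849440/(-5680163/12) = 408539849440*(-12/5680163) = -4902478193280/5680163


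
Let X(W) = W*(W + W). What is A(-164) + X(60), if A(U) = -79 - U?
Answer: 7285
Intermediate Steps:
X(W) = 2*W² (X(W) = W*(2*W) = 2*W²)
A(-164) + X(60) = (-79 - 1*(-164)) + 2*60² = (-79 + 164) + 2*3600 = 85 + 7200 = 7285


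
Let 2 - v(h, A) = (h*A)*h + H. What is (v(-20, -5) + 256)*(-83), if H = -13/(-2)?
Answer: -373749/2 ≈ -1.8687e+5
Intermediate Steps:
H = 13/2 (H = -13*(-½) = 13/2 ≈ 6.5000)
v(h, A) = -9/2 - A*h² (v(h, A) = 2 - ((h*A)*h + 13/2) = 2 - ((A*h)*h + 13/2) = 2 - (A*h² + 13/2) = 2 - (13/2 + A*h²) = 2 + (-13/2 - A*h²) = -9/2 - A*h²)
(v(-20, -5) + 256)*(-83) = ((-9/2 - 1*(-5)*(-20)²) + 256)*(-83) = ((-9/2 - 1*(-5)*400) + 256)*(-83) = ((-9/2 + 2000) + 256)*(-83) = (3991/2 + 256)*(-83) = (4503/2)*(-83) = -373749/2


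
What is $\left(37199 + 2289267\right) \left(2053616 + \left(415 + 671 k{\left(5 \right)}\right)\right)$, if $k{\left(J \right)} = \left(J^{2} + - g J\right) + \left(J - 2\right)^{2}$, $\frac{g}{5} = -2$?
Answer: $4909762214070$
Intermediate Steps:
$g = -10$ ($g = 5 \left(-2\right) = -10$)
$k{\left(J \right)} = J^{2} + \left(-2 + J\right)^{2} + 10 J$ ($k{\left(J \right)} = \left(J^{2} + \left(-1\right) \left(-10\right) J\right) + \left(J - 2\right)^{2} = \left(J^{2} + 10 J\right) + \left(-2 + J\right)^{2} = J^{2} + \left(-2 + J\right)^{2} + 10 J$)
$\left(37199 + 2289267\right) \left(2053616 + \left(415 + 671 k{\left(5 \right)}\right)\right) = \left(37199 + 2289267\right) \left(2053616 + \left(415 + 671 \left(4 + 2 \cdot 5^{2} + 6 \cdot 5\right)\right)\right) = 2326466 \left(2053616 + \left(415 + 671 \left(4 + 2 \cdot 25 + 30\right)\right)\right) = 2326466 \left(2053616 + \left(415 + 671 \left(4 + 50 + 30\right)\right)\right) = 2326466 \left(2053616 + \left(415 + 671 \cdot 84\right)\right) = 2326466 \left(2053616 + \left(415 + 56364\right)\right) = 2326466 \left(2053616 + 56779\right) = 2326466 \cdot 2110395 = 4909762214070$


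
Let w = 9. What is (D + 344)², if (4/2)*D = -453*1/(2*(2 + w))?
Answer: 215590489/1936 ≈ 1.1136e+5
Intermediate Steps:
D = -453/44 (D = (-453*1/(2*(2 + 9)))/2 = (-453/(2*11))/2 = (-453/22)/2 = (-453*1/22)/2 = (½)*(-453/22) = -453/44 ≈ -10.295)
(D + 344)² = (-453/44 + 344)² = (14683/44)² = 215590489/1936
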